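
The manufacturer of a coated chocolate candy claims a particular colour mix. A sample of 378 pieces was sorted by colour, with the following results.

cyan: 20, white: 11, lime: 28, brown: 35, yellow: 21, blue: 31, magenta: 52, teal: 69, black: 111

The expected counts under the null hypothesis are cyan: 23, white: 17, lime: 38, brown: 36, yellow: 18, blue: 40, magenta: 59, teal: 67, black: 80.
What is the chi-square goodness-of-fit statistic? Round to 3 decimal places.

20.596

cyan: (20 − 23)²/23 = 9/23 = 0.3913
white: (11 − 17)²/17 = 36/17 = 2.1176
lime: (28 − 38)²/38 = 100/38 = 2.6316
brown: (35 − 36)²/36 = 1/36 = 0.0278
yellow: (21 − 18)²/18 = 9/18 = 0.5000
blue: (31 − 40)²/40 = 81/40 = 2.0250
magenta: (52 − 59)²/59 = 49/59 = 0.8305
teal: (69 − 67)²/67 = 4/67 = 0.0597
black: (111 − 80)²/80 = 961/80 = 12.0125
Sum = 20.596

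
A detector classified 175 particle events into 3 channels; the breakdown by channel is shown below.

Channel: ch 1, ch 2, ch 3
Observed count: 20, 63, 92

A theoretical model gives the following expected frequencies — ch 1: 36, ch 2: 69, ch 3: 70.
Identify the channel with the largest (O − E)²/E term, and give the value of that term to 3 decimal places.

ch 1, 7.111

cat         O        E   (O−E)²/E
ch 1       20       36     7.1111
ch 2       63       69     0.5217
ch 3       92       70     6.9143
The largest term is for ch 1: 7.111.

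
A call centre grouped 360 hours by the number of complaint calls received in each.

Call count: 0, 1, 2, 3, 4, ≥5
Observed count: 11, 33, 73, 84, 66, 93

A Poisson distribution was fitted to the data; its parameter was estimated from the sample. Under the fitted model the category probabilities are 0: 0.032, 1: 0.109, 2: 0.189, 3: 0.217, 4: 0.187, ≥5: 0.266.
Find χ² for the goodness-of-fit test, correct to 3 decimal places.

Expected counts E_i = n·p_i: 360×0.032 = 11.52, 360×0.109 = 39.24, 360×0.189 = 68.04, 360×0.217 = 78.12, 360×0.187 = 67.32, 360×0.266 = 95.76.
cat         O        E   (O−E)²/E
0          11    11.52     0.0235
1          33    39.24     0.9923
2          73    68.04     0.3616
3          84    78.12     0.4426
4          66    67.32     0.0259
≥5         93    95.76     0.0795
Sum = 1.925

1.925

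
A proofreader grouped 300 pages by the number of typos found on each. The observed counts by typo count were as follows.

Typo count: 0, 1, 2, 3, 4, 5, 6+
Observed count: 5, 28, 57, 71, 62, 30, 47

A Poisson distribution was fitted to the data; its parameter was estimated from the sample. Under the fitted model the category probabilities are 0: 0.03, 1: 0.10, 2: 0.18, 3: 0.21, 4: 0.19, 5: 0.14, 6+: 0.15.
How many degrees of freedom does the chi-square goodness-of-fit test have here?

5

There are k = 7 categories and 1 parameter estimated from the data, so df = 7 − 1 − 1 = 5.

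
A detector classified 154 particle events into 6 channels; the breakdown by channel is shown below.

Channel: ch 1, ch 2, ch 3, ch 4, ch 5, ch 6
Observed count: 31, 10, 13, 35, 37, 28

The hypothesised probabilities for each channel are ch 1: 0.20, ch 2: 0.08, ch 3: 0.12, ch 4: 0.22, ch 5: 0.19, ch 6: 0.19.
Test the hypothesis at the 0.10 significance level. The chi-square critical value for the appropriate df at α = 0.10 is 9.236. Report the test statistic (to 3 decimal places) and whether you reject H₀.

4.202; do not reject

Expected counts E_i = n·p_i: 154×0.20 = 30.8, 154×0.08 = 12.32, 154×0.12 = 18.48, 154×0.22 = 33.88, 154×0.19 = 29.26, 154×0.19 = 29.26.
ch 1: (31 − 30.8)²/30.8 = 0.04/30.8 = 0.0013
ch 2: (10 − 12.32)²/12.32 = 5.3824/12.32 = 0.4369
ch 3: (13 − 18.48)²/18.48 = 30.0304/18.48 = 1.6250
ch 4: (35 − 33.88)²/33.88 = 1.2544/33.88 = 0.0370
ch 5: (37 − 29.26)²/29.26 = 59.9076/29.26 = 2.0474
ch 6: (28 − 29.26)²/29.26 = 1.5876/29.26 = 0.0543
Sum = 4.202
df = 5. Since 4.202 < 9.236, we do not reject H₀.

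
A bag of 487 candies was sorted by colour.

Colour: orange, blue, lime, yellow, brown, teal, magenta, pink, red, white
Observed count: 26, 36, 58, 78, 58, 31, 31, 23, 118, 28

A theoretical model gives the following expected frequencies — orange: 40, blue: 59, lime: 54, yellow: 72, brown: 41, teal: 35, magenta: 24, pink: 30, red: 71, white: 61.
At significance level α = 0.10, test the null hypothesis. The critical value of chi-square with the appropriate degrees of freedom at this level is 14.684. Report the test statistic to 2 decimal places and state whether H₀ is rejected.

74.81; reject

cat          O        E   (O−E)²/E
orange      26       40      4.900
blue        36       59      8.966
lime        58       54      0.296
yellow      78       72      0.500
brown       58       41      7.049
teal        31       35      0.457
magenta     31       24      2.042
pink        23       30      1.633
red        118       71     31.113
white       28       61     17.852
Sum = 74.81
df = 9. Since 74.81 > 14.684, we reject H₀.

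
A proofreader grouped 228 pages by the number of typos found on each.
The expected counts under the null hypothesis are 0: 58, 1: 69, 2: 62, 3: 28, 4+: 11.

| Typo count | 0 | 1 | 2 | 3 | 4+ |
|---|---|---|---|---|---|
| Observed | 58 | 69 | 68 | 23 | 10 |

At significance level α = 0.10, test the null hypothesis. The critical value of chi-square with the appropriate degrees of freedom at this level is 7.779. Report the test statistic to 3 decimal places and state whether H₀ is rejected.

0: (58 − 58)²/58 = 0/58 = 0.0000
1: (69 − 69)²/69 = 0/69 = 0.0000
2: (68 − 62)²/62 = 36/62 = 0.5806
3: (23 − 28)²/28 = 25/28 = 0.8929
4+: (10 − 11)²/11 = 1/11 = 0.0909
Sum = 1.564
df = 4. Since 1.564 < 7.779, we do not reject H₀.

1.564; do not reject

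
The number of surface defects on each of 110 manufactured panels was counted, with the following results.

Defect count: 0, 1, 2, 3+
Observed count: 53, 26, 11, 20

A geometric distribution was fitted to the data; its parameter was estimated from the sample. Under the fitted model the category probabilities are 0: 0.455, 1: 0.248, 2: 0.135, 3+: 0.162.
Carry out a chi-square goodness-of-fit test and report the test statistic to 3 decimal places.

1.499

Expected counts E_i = n·p_i: 110×0.455 = 50.05, 110×0.248 = 27.28, 110×0.135 = 14.85, 110×0.162 = 17.82.
cat         O        E   (O−E)²/E
0          53    50.05     0.1739
1          26    27.28     0.0601
2          11    14.85     0.9981
3+         20    17.82     0.2667
Sum = 1.499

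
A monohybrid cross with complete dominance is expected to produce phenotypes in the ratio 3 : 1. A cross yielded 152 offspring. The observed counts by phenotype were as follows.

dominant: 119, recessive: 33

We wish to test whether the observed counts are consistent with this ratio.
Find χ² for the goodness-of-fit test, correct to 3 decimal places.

0.877

Ratio total = 4. Expected counts: 152×3/4 = 114, 152×1/4 = 38.
χ² = (119−114)²/114 + (33−38)²/38
   = 0.2193 + 0.6579
Sum = 0.877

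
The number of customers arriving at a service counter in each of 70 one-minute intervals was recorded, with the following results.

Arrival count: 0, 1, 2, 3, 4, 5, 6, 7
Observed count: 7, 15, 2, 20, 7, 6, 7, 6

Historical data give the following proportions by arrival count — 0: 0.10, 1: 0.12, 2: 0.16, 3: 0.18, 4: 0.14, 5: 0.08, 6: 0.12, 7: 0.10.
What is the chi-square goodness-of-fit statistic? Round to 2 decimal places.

Expected counts E_i = n·p_i: 70×0.10 = 7, 70×0.12 = 8.4, 70×0.16 = 11.2, 70×0.18 = 12.6, 70×0.14 = 9.8, 70×0.08 = 5.6, 70×0.12 = 8.4, 70×0.10 = 7.
cat         O        E   (O−E)²/E
0           7        7      0.000
1          15      8.4      5.186
2           2     11.2      7.557
3          20     12.6      4.346
4           7      9.8      0.800
5           6      5.6      0.029
6           7      8.4      0.233
7           6        7      0.143
Sum = 18.29

18.29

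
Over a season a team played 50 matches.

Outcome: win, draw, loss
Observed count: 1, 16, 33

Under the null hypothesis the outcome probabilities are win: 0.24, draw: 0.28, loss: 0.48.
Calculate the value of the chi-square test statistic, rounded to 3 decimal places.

13.744

Expected counts E_i = n·p_i: 50×0.24 = 12, 50×0.28 = 14, 50×0.48 = 24.
χ² = (1−12)²/12 + (16−14)²/14 + (33−24)²/24
   = 10.0833 + 0.2857 + 3.3750
Sum = 13.744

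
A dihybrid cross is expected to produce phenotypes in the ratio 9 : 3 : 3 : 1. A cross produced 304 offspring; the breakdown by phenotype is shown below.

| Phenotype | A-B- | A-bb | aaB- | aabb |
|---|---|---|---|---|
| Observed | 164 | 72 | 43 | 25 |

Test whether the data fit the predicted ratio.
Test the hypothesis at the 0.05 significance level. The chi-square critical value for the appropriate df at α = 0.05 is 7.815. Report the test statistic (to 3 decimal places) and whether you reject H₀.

9.567; reject

Ratio total = 16. Expected counts: 304×9/16 = 171, 304×3/16 = 57, 304×3/16 = 57, 304×1/16 = 19.
A-B-: (164 − 171)²/171 = 49/171 = 0.2865
A-bb: (72 − 57)²/57 = 225/57 = 3.9474
aaB-: (43 − 57)²/57 = 196/57 = 3.4386
aabb: (25 − 19)²/19 = 36/19 = 1.8947
Sum = 9.567
df = 3. Since 9.567 > 7.815, we reject H₀.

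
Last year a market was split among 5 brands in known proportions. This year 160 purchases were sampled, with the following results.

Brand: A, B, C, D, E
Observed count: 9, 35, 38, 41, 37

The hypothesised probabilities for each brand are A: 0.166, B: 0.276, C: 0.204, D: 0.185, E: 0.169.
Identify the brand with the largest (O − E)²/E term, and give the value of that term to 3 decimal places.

Expected counts E_i = n·p_i: 160×0.166 = 26.56, 160×0.276 = 44.16, 160×0.204 = 32.64, 160×0.185 = 29.6, 160×0.169 = 27.04.
A: (9 − 26.56)²/26.56 = 308.3536/26.56 = 11.6097
B: (35 − 44.16)²/44.16 = 83.9056/44.16 = 1.9000
C: (38 − 32.64)²/32.64 = 28.7296/32.64 = 0.8802
D: (41 − 29.6)²/29.6 = 129.96/29.6 = 4.3905
E: (37 − 27.04)²/27.04 = 99.2016/27.04 = 3.6687
The largest term is for A: 11.610.

A, 11.610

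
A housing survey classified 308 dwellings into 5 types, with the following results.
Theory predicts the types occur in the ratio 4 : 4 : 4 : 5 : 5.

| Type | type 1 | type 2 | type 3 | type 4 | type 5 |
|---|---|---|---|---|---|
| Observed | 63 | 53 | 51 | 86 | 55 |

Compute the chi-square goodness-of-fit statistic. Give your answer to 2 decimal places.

8.35

Ratio total = 22. Expected counts: 308×4/22 = 56, 308×4/22 = 56, 308×4/22 = 56, 308×5/22 = 70, 308×5/22 = 70.
χ² = (63−56)²/56 + (53−56)²/56 + (51−56)²/56 + (86−70)²/70 + (55−70)²/70
   = 0.875 + 0.161 + 0.446 + 3.657 + 3.214
Sum = 8.35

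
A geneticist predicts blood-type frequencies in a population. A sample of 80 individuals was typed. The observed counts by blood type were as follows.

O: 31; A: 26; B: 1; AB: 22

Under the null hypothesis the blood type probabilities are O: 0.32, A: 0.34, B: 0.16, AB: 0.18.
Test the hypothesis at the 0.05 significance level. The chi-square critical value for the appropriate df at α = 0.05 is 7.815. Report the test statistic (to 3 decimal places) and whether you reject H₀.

16.081; reject

Expected counts E_i = n·p_i: 80×0.32 = 25.6, 80×0.34 = 27.2, 80×0.16 = 12.8, 80×0.18 = 14.4.
χ² = (31−25.6)²/25.6 + (26−27.2)²/27.2 + (1−12.8)²/12.8 + (22−14.4)²/14.4
   = 1.1391 + 0.0529 + 10.8781 + 4.0111
Sum = 16.081
df = 3. Since 16.081 > 7.815, we reject H₀.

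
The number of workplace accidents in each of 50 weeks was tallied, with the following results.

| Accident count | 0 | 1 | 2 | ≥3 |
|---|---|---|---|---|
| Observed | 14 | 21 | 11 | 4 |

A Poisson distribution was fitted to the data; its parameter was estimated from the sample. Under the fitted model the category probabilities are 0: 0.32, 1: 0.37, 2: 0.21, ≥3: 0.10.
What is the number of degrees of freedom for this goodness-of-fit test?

2

There are k = 4 categories and 1 parameter estimated from the data, so df = 4 − 1 − 1 = 2.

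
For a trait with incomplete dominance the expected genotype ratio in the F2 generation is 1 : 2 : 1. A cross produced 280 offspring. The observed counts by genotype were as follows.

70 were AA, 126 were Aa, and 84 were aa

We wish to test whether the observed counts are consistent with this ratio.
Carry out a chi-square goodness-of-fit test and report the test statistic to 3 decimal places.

Ratio total = 4. Expected counts: 280×1/4 = 70, 280×2/4 = 140, 280×1/4 = 70.
χ² = (70−70)²/70 + (126−140)²/140 + (84−70)²/70
   = 0.0000 + 1.4000 + 2.8000
Sum = 4.200

4.200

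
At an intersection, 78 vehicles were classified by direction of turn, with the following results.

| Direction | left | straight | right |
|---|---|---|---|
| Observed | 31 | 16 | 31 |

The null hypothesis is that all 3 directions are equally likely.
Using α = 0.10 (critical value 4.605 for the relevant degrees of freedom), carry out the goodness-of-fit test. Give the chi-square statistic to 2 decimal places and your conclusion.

5.77; reject

Expected count for each of the 3 categories: 78/3 = 26.
χ² = (31−26)²/26 + (16−26)²/26 + (31−26)²/26
   = 0.962 + 3.846 + 0.962
Sum = 5.77
df = 2. Since 5.77 > 4.605, we reject H₀.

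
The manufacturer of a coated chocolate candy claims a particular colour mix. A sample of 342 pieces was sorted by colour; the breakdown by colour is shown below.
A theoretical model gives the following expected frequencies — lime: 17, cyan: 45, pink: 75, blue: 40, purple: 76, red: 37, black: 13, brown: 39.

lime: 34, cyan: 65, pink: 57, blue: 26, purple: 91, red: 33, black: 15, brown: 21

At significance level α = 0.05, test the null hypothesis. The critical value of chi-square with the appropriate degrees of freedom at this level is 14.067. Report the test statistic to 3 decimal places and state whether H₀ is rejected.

47.117; reject

χ² = (34−17)²/17 + (65−45)²/45 + (57−75)²/75 + (26−40)²/40 + (91−76)²/76 + (33−37)²/37 + (15−13)²/13 + (21−39)²/39
   = 17.0000 + 8.8889 + 4.3200 + 4.9000 + 2.9605 + 0.4324 + 0.3077 + 8.3077
Sum = 47.117
df = 7. Since 47.117 > 14.067, we reject H₀.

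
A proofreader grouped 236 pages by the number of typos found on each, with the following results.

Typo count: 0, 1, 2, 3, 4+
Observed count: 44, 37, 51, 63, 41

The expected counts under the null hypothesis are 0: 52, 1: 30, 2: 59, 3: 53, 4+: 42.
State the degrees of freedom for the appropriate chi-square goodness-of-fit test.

4

There are k = 5 categories and no parameters were estimated from the data, so df = 5 − 1 = 4.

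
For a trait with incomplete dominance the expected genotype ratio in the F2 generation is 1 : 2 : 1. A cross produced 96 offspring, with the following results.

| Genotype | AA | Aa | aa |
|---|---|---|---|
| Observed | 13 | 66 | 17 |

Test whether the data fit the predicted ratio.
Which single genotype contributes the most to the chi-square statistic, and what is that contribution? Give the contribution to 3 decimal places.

Ratio total = 4. Expected counts: 96×1/4 = 24, 96×2/4 = 48, 96×1/4 = 24.
AA: (13 − 24)²/24 = 121/24 = 5.0417
Aa: (66 − 48)²/48 = 324/48 = 6.7500
aa: (17 − 24)²/24 = 49/24 = 2.0417
The largest term is for Aa: 6.750.

Aa, 6.750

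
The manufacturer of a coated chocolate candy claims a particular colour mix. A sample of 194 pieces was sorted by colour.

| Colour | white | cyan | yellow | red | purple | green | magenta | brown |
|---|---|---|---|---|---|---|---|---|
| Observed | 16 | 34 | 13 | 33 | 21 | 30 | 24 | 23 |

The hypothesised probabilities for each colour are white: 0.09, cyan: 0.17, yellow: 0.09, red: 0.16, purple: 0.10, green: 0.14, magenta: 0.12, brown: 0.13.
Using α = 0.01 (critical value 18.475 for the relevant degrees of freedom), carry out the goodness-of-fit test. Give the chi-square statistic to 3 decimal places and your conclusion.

2.063; do not reject

Expected counts E_i = n·p_i: 194×0.09 = 17.46, 194×0.17 = 32.98, 194×0.09 = 17.46, 194×0.16 = 31.04, 194×0.10 = 19.4, 194×0.14 = 27.16, 194×0.12 = 23.28, 194×0.13 = 25.22.
cat          O        E   (O−E)²/E
white       16    17.46     0.1221
cyan        34    32.98     0.0315
yellow      13    17.46     1.1393
red         33    31.04     0.1238
purple      21     19.4     0.1320
green       30    27.16     0.2970
magenta     24    23.28     0.0223
brown       23    25.22     0.1954
Sum = 2.063
df = 7. Since 2.063 < 18.475, we do not reject H₀.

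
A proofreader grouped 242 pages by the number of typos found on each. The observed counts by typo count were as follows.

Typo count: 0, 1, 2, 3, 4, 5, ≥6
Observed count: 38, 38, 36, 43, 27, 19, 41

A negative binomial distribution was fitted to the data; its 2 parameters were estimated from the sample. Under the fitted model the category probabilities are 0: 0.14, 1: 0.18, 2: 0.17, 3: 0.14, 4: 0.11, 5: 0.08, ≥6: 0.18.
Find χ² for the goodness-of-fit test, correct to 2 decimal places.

Expected counts E_i = n·p_i: 242×0.14 = 33.88, 242×0.18 = 43.56, 242×0.17 = 41.14, 242×0.14 = 33.88, 242×0.11 = 26.62, 242×0.08 = 19.36, 242×0.18 = 43.56.
χ² = (38−33.88)²/33.88 + (38−43.56)²/43.56 + (36−41.14)²/41.14 + (43−33.88)²/33.88 + (27−26.62)²/26.62 + (19−19.36)²/19.36 + (41−43.56)²/43.56
   = 0.501 + 0.710 + 0.642 + 2.455 + 0.005 + 0.007 + 0.150
Sum = 4.47

4.47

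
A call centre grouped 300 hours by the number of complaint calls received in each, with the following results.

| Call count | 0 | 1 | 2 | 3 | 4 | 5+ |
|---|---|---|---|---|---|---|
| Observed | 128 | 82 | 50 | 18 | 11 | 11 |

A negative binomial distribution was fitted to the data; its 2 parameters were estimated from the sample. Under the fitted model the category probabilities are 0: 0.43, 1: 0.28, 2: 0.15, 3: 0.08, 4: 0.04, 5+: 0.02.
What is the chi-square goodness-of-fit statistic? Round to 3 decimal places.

6.361

Expected counts E_i = n·p_i: 300×0.43 = 129, 300×0.28 = 84, 300×0.15 = 45, 300×0.08 = 24, 300×0.04 = 12, 300×0.02 = 6.
0: (128 − 129)²/129 = 1/129 = 0.0078
1: (82 − 84)²/84 = 4/84 = 0.0476
2: (50 − 45)²/45 = 25/45 = 0.5556
3: (18 − 24)²/24 = 36/24 = 1.5000
4: (11 − 12)²/12 = 1/12 = 0.0833
5+: (11 − 6)²/6 = 25/6 = 4.1667
Sum = 6.361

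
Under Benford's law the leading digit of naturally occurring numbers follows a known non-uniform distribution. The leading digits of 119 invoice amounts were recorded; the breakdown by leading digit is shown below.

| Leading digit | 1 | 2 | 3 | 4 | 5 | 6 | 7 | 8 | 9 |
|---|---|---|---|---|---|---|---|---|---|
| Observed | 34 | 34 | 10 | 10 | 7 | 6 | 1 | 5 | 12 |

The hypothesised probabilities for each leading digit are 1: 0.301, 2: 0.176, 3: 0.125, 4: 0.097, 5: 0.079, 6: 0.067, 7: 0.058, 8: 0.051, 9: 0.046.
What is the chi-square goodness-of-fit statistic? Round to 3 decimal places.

24.152

Expected counts E_i = n·p_i: 119×0.301 = 35.819, 119×0.176 = 20.944, 119×0.125 = 14.875, 119×0.097 = 11.543, 119×0.079 = 9.401, 119×0.067 = 7.973, 119×0.058 = 6.902, 119×0.051 = 6.069, 119×0.046 = 5.474.
cat         O        E   (O−E)²/E
1          34   35.819     0.0924
2          34   20.944     8.1388
3          10   14.875     1.5977
4          10   11.543     0.2063
5           7    9.401     0.6132
6           6    7.973     0.4882
7           1    6.902     5.0469
8           5    6.069     0.1883
9          12    5.474     7.7802
Sum = 24.152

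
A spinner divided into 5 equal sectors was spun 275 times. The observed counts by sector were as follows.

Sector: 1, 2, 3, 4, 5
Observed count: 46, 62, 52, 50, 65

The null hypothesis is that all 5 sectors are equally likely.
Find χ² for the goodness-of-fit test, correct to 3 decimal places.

Expected count for each of the 5 categories: 275/5 = 55.
cat         O        E   (O−E)²/E
1          46       55     1.4727
2          62       55     0.8909
3          52       55     0.1636
4          50       55     0.4545
5          65       55     1.8182
Sum = 4.800

4.800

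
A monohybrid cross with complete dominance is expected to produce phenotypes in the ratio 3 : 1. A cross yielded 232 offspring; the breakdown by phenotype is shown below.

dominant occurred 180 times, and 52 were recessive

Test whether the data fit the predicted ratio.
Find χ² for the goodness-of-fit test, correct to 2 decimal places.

0.83

Ratio total = 4. Expected counts: 232×3/4 = 174, 232×1/4 = 58.
dominant: (180 − 174)²/174 = 36/174 = 0.207
recessive: (52 − 58)²/58 = 36/58 = 0.621
Sum = 0.83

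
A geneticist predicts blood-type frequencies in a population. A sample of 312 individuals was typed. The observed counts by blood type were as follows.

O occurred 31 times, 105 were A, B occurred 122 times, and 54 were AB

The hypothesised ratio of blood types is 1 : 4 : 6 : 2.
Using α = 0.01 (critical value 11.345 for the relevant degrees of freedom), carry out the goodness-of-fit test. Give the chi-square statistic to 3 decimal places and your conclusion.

Ratio total = 13. Expected counts: 312×1/13 = 24, 312×4/13 = 96, 312×6/13 = 144, 312×2/13 = 48.
χ² = (31−24)²/24 + (105−96)²/96 + (122−144)²/144 + (54−48)²/48
   = 2.0417 + 0.8438 + 3.3611 + 0.7500
Sum = 6.997
df = 3. Since 6.997 < 11.345, we do not reject H₀.

6.997; do not reject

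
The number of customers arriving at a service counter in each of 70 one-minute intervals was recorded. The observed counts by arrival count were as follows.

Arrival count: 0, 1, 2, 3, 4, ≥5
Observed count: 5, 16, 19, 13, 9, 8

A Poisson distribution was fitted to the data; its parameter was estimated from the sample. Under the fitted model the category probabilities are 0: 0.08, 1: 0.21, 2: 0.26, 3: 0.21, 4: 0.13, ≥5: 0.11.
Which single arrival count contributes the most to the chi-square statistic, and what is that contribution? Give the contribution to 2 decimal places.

Expected counts E_i = n·p_i: 70×0.08 = 5.6, 70×0.21 = 14.7, 70×0.26 = 18.2, 70×0.21 = 14.7, 70×0.13 = 9.1, 70×0.11 = 7.7.
cat         O        E   (O−E)²/E
0           5      5.6      0.064
1          16     14.7      0.115
2          19     18.2      0.035
3          13     14.7      0.197
4           9      9.1      0.001
≥5          8      7.7      0.012
The largest term is for 3: 0.20.

3, 0.20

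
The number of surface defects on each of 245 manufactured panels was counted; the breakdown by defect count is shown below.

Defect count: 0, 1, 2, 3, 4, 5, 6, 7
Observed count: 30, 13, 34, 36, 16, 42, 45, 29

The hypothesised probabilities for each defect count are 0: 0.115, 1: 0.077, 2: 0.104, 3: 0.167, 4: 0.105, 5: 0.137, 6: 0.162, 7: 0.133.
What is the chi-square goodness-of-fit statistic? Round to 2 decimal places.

Expected counts E_i = n·p_i: 245×0.115 = 28.175, 245×0.077 = 18.865, 245×0.104 = 25.48, 245×0.167 = 40.915, 245×0.105 = 25.725, 245×0.137 = 33.565, 245×0.162 = 39.69, 245×0.133 = 32.585.
0: (30 − 28.175)²/28.175 = 3.330625/28.175 = 0.118
1: (13 − 18.865)²/18.865 = 34.398225/18.865 = 1.823
2: (34 − 25.48)²/25.48 = 72.5904/25.48 = 2.849
3: (36 − 40.915)²/40.915 = 24.157225/40.915 = 0.590
4: (16 − 25.725)²/25.725 = 94.575625/25.725 = 3.676
5: (42 − 33.565)²/33.565 = 71.149225/33.565 = 2.120
6: (45 − 39.69)²/39.69 = 28.1961/39.69 = 0.710
7: (29 − 32.585)²/32.585 = 12.852225/32.585 = 0.394
Sum = 12.28

12.28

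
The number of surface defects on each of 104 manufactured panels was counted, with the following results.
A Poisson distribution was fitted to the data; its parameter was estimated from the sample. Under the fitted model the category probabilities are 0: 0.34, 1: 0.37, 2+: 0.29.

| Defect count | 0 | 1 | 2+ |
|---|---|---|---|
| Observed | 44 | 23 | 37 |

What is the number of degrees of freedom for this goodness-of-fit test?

1

There are k = 3 categories and 1 parameter estimated from the data, so df = 3 − 1 − 1 = 1.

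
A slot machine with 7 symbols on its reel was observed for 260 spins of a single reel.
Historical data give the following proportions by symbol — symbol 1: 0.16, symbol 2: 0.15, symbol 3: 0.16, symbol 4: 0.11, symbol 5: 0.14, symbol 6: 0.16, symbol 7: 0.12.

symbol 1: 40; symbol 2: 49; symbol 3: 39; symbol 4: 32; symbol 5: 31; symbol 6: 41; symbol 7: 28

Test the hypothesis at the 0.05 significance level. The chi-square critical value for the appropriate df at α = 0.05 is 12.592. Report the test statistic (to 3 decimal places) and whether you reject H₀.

4.330; do not reject

Expected counts E_i = n·p_i: 260×0.16 = 41.6, 260×0.15 = 39, 260×0.16 = 41.6, 260×0.11 = 28.6, 260×0.14 = 36.4, 260×0.16 = 41.6, 260×0.12 = 31.2.
symbol 1: (40 − 41.6)²/41.6 = 2.56/41.6 = 0.0615
symbol 2: (49 − 39)²/39 = 100/39 = 2.5641
symbol 3: (39 − 41.6)²/41.6 = 6.76/41.6 = 0.1625
symbol 4: (32 − 28.6)²/28.6 = 11.56/28.6 = 0.4042
symbol 5: (31 − 36.4)²/36.4 = 29.16/36.4 = 0.8011
symbol 6: (41 − 41.6)²/41.6 = 0.36/41.6 = 0.0087
symbol 7: (28 − 31.2)²/31.2 = 10.24/31.2 = 0.3282
Sum = 4.330
df = 6. Since 4.330 < 12.592, we do not reject H₀.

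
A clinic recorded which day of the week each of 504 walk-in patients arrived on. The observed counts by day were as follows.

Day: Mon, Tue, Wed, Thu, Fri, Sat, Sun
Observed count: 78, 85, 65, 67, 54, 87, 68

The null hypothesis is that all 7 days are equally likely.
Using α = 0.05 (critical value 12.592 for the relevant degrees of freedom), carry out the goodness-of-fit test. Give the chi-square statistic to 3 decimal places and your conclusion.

Under H₀ each category has probability 1/7, so each expected count is 504/7 = 72.
χ² = (78−72)²/72 + (85−72)²/72 + (65−72)²/72 + (67−72)²/72 + (54−72)²/72 + (87−72)²/72 + (68−72)²/72
   = 0.5000 + 2.3472 + 0.6806 + 0.3472 + 4.5000 + 3.1250 + 0.2222
Sum = 11.722
df = 6. Since 11.722 < 12.592, we do not reject H₀.

11.722; do not reject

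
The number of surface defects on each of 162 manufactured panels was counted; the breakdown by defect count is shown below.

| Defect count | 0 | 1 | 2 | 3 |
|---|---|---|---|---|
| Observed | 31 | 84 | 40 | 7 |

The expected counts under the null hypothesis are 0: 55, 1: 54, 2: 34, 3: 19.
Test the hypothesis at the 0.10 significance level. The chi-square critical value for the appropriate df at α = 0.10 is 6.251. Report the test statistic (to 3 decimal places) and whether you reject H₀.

0: (31 − 55)²/55 = 576/55 = 10.4727
1: (84 − 54)²/54 = 900/54 = 16.6667
2: (40 − 34)²/34 = 36/34 = 1.0588
3: (7 − 19)²/19 = 144/19 = 7.5789
Sum = 35.777
df = 3. Since 35.777 > 6.251, we reject H₀.

35.777; reject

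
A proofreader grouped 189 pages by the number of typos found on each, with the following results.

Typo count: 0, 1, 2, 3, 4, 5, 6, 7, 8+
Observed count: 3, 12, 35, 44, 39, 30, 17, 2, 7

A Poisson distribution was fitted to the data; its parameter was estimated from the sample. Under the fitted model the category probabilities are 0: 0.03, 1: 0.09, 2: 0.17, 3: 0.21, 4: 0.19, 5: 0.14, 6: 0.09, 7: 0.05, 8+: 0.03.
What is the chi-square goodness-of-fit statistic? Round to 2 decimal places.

10.38

Expected counts E_i = n·p_i: 189×0.03 = 5.67, 189×0.09 = 17.01, 189×0.17 = 32.13, 189×0.21 = 39.69, 189×0.19 = 35.91, 189×0.14 = 26.46, 189×0.09 = 17.01, 189×0.05 = 9.45, 189×0.03 = 5.67.
0: (3 − 5.67)²/5.67 = 7.1289/5.67 = 1.257
1: (12 − 17.01)²/17.01 = 25.1001/17.01 = 1.476
2: (35 − 32.13)²/32.13 = 8.2369/32.13 = 0.256
3: (44 − 39.69)²/39.69 = 18.5761/39.69 = 0.468
4: (39 − 35.91)²/35.91 = 9.5481/35.91 = 0.266
5: (30 − 26.46)²/26.46 = 12.5316/26.46 = 0.474
6: (17 − 17.01)²/17.01 = 0.0001/17.01 = 0.000
7: (2 − 9.45)²/9.45 = 55.5025/9.45 = 5.873
8+: (7 − 5.67)²/5.67 = 1.7689/5.67 = 0.312
Sum = 10.38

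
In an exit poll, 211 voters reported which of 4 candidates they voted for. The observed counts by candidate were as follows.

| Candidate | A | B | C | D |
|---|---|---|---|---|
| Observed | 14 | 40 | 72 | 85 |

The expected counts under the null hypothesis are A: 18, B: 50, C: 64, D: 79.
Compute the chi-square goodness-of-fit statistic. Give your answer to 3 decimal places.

χ² = (14−18)²/18 + (40−50)²/50 + (72−64)²/64 + (85−79)²/79
   = 0.8889 + 2.0000 + 1.0000 + 0.4557
Sum = 4.345

4.345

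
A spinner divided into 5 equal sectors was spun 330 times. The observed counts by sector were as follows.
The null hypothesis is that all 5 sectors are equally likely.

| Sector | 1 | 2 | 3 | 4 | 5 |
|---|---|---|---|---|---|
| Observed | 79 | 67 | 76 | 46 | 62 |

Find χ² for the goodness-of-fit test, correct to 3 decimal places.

Under H₀ each category has probability 1/5, so each expected count is 330/5 = 66.
1: (79 − 66)²/66 = 169/66 = 2.5606
2: (67 − 66)²/66 = 1/66 = 0.0152
3: (76 − 66)²/66 = 100/66 = 1.5152
4: (46 − 66)²/66 = 400/66 = 6.0606
5: (62 − 66)²/66 = 16/66 = 0.2424
Sum = 10.394

10.394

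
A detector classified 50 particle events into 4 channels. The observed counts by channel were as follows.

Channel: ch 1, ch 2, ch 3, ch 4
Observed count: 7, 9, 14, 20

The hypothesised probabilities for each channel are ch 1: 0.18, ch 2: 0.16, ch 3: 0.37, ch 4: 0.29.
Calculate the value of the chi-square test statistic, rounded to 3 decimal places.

Expected counts E_i = n·p_i: 50×0.18 = 9, 50×0.16 = 8, 50×0.37 = 18.5, 50×0.29 = 14.5.
cat         O        E   (O−E)²/E
ch 1        7        9     0.4444
ch 2        9        8     0.1250
ch 3       14     18.5     1.0946
ch 4       20     14.5     2.0862
Sum = 3.750

3.750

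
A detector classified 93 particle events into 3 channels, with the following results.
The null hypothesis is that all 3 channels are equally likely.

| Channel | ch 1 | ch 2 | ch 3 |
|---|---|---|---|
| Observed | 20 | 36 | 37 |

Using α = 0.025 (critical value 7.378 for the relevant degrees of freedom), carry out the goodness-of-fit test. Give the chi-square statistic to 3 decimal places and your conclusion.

5.871; do not reject

Under H₀ each category has probability 1/3, so each expected count is 93/3 = 31.
ch 1: (20 − 31)²/31 = 121/31 = 3.9032
ch 2: (36 − 31)²/31 = 25/31 = 0.8065
ch 3: (37 − 31)²/31 = 36/31 = 1.1613
Sum = 5.871
df = 2. Since 5.871 < 7.378, we do not reject H₀.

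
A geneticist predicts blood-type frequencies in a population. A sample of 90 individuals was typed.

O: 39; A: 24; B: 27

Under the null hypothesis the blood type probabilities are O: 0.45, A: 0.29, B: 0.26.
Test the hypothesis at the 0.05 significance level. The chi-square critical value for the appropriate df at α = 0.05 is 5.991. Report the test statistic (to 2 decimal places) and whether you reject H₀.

0.78; do not reject

Expected counts E_i = n·p_i: 90×0.45 = 40.5, 90×0.29 = 26.1, 90×0.26 = 23.4.
O: (39 − 40.5)²/40.5 = 2.25/40.5 = 0.056
A: (24 − 26.1)²/26.1 = 4.41/26.1 = 0.169
B: (27 − 23.4)²/23.4 = 12.96/23.4 = 0.554
Sum = 0.78
df = 2. Since 0.78 < 5.991, we do not reject H₀.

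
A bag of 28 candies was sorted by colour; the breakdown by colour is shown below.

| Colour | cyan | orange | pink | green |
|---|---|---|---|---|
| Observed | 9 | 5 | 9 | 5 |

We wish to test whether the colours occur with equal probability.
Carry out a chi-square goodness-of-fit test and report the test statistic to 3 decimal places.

Under H₀ each category has probability 1/4, so each expected count is 28/4 = 7.
χ² = (9−7)²/7 + (5−7)²/7 + (9−7)²/7 + (5−7)²/7
   = 0.5714 + 0.5714 + 0.5714 + 0.5714
Sum = 2.286

2.286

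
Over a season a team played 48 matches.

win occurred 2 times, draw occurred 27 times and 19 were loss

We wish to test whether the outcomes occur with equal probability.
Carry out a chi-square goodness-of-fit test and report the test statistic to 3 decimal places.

20.375

Expected count for each of the 3 categories: 48/3 = 16.
χ² = (2−16)²/16 + (27−16)²/16 + (19−16)²/16
   = 12.2500 + 7.5625 + 0.5625
Sum = 20.375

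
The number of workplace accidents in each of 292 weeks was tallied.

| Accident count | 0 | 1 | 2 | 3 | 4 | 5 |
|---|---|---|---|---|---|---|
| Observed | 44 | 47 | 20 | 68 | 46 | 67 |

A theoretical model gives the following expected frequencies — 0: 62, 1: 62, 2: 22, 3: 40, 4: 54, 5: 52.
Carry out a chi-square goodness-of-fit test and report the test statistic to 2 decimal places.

0: (44 − 62)²/62 = 324/62 = 5.226
1: (47 − 62)²/62 = 225/62 = 3.629
2: (20 − 22)²/22 = 4/22 = 0.182
3: (68 − 40)²/40 = 784/40 = 19.600
4: (46 − 54)²/54 = 64/54 = 1.185
5: (67 − 52)²/52 = 225/52 = 4.327
Sum = 34.15

34.15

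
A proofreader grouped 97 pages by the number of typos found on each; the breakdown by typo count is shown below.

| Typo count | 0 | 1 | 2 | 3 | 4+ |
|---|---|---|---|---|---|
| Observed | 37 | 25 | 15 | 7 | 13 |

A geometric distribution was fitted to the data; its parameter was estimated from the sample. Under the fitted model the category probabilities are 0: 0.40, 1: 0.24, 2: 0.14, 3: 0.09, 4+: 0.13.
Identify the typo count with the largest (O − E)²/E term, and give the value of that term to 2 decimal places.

3, 0.34

Expected counts E_i = n·p_i: 97×0.40 = 38.8, 97×0.24 = 23.28, 97×0.14 = 13.58, 97×0.09 = 8.73, 97×0.13 = 12.61.
χ² = (37−38.8)²/38.8 + (25−23.28)²/23.28 + (15−13.58)²/13.58 + (7−8.73)²/8.73 + (13−12.61)²/12.61
   = 0.084 + 0.127 + 0.148 + 0.343 + 0.012
The largest term is for 3: 0.34.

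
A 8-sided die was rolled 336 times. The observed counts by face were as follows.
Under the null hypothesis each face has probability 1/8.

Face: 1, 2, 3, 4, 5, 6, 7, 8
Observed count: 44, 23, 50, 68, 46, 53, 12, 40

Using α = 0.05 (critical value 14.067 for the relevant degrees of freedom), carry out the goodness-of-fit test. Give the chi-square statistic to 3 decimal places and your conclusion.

51.095; reject

Expected count for each of the 8 categories: 336/8 = 42.
1: (44 − 42)²/42 = 4/42 = 0.0952
2: (23 − 42)²/42 = 361/42 = 8.5952
3: (50 − 42)²/42 = 64/42 = 1.5238
4: (68 − 42)²/42 = 676/42 = 16.0952
5: (46 − 42)²/42 = 16/42 = 0.3810
6: (53 − 42)²/42 = 121/42 = 2.8810
7: (12 − 42)²/42 = 900/42 = 21.4286
8: (40 − 42)²/42 = 4/42 = 0.0952
Sum = 51.095
df = 7. Since 51.095 > 14.067, we reject H₀.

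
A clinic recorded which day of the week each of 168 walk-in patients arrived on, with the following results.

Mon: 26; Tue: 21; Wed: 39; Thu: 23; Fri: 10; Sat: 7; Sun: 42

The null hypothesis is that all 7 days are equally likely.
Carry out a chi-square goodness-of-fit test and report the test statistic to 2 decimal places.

Expected count for each of the 7 categories: 168/7 = 24.
Mon: (26 − 24)²/24 = 4/24 = 0.167
Tue: (21 − 24)²/24 = 9/24 = 0.375
Wed: (39 − 24)²/24 = 225/24 = 9.375
Thu: (23 − 24)²/24 = 1/24 = 0.042
Fri: (10 − 24)²/24 = 196/24 = 8.167
Sat: (7 − 24)²/24 = 289/24 = 12.042
Sun: (42 − 24)²/24 = 324/24 = 13.500
Sum = 43.67

43.67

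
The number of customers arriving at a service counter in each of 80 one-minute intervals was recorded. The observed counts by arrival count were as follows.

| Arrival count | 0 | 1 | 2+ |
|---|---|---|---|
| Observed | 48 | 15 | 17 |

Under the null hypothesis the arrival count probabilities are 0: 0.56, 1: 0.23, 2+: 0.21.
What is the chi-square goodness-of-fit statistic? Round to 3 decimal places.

0.859

Expected counts E_i = n·p_i: 80×0.56 = 44.8, 80×0.23 = 18.4, 80×0.21 = 16.8.
χ² = (48−44.8)²/44.8 + (15−18.4)²/18.4 + (17−16.8)²/16.8
   = 0.2286 + 0.6283 + 0.0024
Sum = 0.859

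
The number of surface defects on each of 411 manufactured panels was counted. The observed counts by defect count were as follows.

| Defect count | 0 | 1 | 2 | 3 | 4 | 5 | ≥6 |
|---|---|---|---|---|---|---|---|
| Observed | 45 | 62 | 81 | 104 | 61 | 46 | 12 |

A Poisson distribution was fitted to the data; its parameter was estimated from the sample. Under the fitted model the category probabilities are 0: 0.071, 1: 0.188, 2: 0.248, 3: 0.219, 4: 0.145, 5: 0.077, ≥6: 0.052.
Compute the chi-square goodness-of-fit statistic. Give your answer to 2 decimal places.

Expected counts E_i = n·p_i: 411×0.071 = 29.181, 411×0.188 = 77.268, 411×0.248 = 101.928, 411×0.219 = 90.009, 411×0.145 = 59.595, 411×0.077 = 31.647, 411×0.052 = 21.372.
χ² = (45−29.181)²/29.181 + (62−77.268)²/77.268 + (81−101.928)²/101.928 + (104−90.009)²/90.009 + (61−59.595)²/59.595 + (46−31.647)²/31.647 + (12−21.372)²/21.372
   = 8.575 + 3.017 + 4.297 + 2.175 + 0.033 + 6.510 + 4.110
Sum = 28.72

28.72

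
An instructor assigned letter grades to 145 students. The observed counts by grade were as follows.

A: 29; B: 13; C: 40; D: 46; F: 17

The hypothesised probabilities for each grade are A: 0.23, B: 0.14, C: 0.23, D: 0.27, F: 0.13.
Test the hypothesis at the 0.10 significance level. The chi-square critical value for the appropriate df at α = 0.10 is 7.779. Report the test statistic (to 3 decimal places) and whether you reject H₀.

5.899; do not reject

Expected counts E_i = n·p_i: 145×0.23 = 33.35, 145×0.14 = 20.3, 145×0.23 = 33.35, 145×0.27 = 39.15, 145×0.13 = 18.85.
A: (29 − 33.35)²/33.35 = 18.9225/33.35 = 0.5674
B: (13 − 20.3)²/20.3 = 53.29/20.3 = 2.6251
C: (40 − 33.35)²/33.35 = 44.2225/33.35 = 1.3260
D: (46 − 39.15)²/39.15 = 46.9225/39.15 = 1.1985
F: (17 − 18.85)²/18.85 = 3.4225/18.85 = 0.1816
Sum = 5.899
df = 4. Since 5.899 < 7.779, we do not reject H₀.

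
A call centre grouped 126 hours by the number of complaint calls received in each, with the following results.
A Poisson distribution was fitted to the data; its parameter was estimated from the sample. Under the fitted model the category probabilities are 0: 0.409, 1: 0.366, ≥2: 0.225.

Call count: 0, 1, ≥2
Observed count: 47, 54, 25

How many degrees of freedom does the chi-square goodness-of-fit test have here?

There are k = 3 categories and 1 parameter estimated from the data, so df = 3 − 1 − 1 = 1.

1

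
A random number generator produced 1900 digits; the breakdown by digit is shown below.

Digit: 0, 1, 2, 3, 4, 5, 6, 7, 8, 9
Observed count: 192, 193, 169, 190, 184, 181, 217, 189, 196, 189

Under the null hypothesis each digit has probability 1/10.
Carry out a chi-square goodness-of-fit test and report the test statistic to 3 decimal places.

7.042

Under H₀ each category has probability 1/10, so each expected count is 1900/10 = 190.
0: (192 − 190)²/190 = 4/190 = 0.0211
1: (193 − 190)²/190 = 9/190 = 0.0474
2: (169 − 190)²/190 = 441/190 = 2.3211
3: (190 − 190)²/190 = 0/190 = 0.0000
4: (184 − 190)²/190 = 36/190 = 0.1895
5: (181 − 190)²/190 = 81/190 = 0.4263
6: (217 − 190)²/190 = 729/190 = 3.8368
7: (189 − 190)²/190 = 1/190 = 0.0053
8: (196 − 190)²/190 = 36/190 = 0.1895
9: (189 − 190)²/190 = 1/190 = 0.0053
Sum = 7.042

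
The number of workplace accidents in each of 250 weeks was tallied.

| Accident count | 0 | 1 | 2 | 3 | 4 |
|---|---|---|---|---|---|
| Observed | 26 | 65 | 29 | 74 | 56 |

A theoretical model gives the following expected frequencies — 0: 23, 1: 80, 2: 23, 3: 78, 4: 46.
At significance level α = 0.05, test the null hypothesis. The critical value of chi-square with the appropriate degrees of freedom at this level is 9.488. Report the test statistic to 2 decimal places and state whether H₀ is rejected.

7.15; do not reject

0: (26 − 23)²/23 = 9/23 = 0.391
1: (65 − 80)²/80 = 225/80 = 2.813
2: (29 − 23)²/23 = 36/23 = 1.565
3: (74 − 78)²/78 = 16/78 = 0.205
4: (56 − 46)²/46 = 100/46 = 2.174
Sum = 7.15
df = 4. Since 7.15 < 9.488, we do not reject H₀.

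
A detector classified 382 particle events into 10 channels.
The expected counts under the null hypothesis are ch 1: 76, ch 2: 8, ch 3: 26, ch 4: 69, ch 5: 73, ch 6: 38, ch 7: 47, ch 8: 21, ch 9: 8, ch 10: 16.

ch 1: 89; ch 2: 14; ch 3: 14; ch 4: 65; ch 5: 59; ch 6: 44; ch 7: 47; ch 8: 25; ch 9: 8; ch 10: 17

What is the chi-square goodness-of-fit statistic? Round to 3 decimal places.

16.951

χ² = (89−76)²/76 + (14−8)²/8 + (14−26)²/26 + (65−69)²/69 + (59−73)²/73 + (44−38)²/38 + (47−47)²/47 + (25−21)²/21 + (8−8)²/8 + (17−16)²/16
   = 2.2237 + 4.5000 + 5.5385 + 0.2319 + 2.6849 + 0.9474 + 0.0000 + 0.7619 + 0.0000 + 0.0625
Sum = 16.951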